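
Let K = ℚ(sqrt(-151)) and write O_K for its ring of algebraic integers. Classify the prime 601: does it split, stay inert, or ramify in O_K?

split

d = -151 ≡ 1 (mod 4), so O_K = ℤ[(1+√-151)/2] and disc(K) = d = -151.
Since gcd(601, -151) = 1 the prime 601 does not ramify.
(-151/601) = 450^300 mod 601 = 1, giving Legendre symbol 1.
(-151/601) = 1, so 601 splits.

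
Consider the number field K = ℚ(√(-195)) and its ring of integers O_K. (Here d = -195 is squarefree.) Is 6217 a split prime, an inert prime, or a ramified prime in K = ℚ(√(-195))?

d = -195 ≡ 1 (mod 4), so O_K = ℤ[(1+√-195)/2] and disc(K) = d = -195.
Since gcd(6217, -195) = 1 the prime 6217 does not ramify.
Euler's criterion: (-195)^3108 mod 6217 = 6216. Thus (-195|6217) = -1.
(-195/6217) = -1, so 6217 is inert.

6217 remains inert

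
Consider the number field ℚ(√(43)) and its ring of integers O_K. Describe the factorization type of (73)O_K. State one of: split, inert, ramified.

73 remains inert

d = 43 ≡ 3 (mod 4), so O_K = ℤ[√43] and disc(K) = 4d = 172.
Since gcd(73, 172) = 1 the prime 73 does not ramify.
(43/73) = 43^36 mod 73 = 72, giving Legendre symbol -1.
Legendre symbol -1 ⇒ 73 is inert.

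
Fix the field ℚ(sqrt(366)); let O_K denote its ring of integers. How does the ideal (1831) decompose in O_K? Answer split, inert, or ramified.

p is inert

366 mod 4 = 2, hence disc K = 4·366 = 1464 and O_K = ℤ[√366].
Since gcd(1831, 1464) = 1 the prime 1831 does not ramify.
Euler's criterion: 366^915 mod 1831 = 1830. Thus (366|1831) = -1.
Legendre symbol -1 ⇒ 1831 is inert.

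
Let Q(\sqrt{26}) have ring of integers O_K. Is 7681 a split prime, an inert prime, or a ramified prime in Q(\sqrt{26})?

d = 26 ≡ 2 (mod 4), so O_K = ℤ[√26] and disc(K) = 4d = 104.
Since gcd(7681, 104) = 1 the prime 7681 does not ramify.
Compute (26/7681) via Euler: 26^((7681-1)/2) mod 7681 = 7680, so (26/7681) = -1.
Legendre symbol -1 ⇒ 7681 is inert.

inert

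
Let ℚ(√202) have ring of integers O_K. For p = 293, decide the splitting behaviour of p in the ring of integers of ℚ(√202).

split

202 mod 4 = 2, hence disc K = 4·202 = 808 and O_K = ℤ[√202].
Since gcd(293, 808) = 1 the prime 293 does not ramify.
Legendre symbol by Euler's criterion: (202/293) ≡ 202^146 ≡ 1 (mod 293), i.e. (202/293) = 1.
d is a quadratic residue mod p, hence 293 splits in O_K.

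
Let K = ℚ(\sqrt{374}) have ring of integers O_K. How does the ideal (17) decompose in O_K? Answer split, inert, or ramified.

Since 374 ≢ 1 mod 4, the ring of integers is ℤ[√374] with discriminant 4·374 = 1496.
disc(K) = 1496 = 17·88, so p = 17 is ramified.

17 is ramified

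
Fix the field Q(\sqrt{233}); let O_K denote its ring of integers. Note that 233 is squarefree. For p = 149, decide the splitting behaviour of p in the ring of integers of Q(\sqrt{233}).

233 mod 4 = 1, hence disc K = 233 and O_K = ℤ[(1+√233)/2].
149 ∤ 233, so 149 is unramified.
Compute (233/149) via Euler: 84^((149-1)/2) mod 149 = 148, so (233/149) = -1.
d is a non-residue mod p, hence 149 remains inert in O_K.

inert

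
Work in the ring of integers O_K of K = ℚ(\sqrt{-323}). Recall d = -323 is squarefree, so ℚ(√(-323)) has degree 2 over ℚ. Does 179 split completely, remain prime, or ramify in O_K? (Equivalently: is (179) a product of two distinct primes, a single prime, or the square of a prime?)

Since -323 ≡ 1 mod 4, the ring of integers is ℤ[(1+√-323)/2] with discriminant -323.
disc(K) = -323 is not divisible by 179; 179 is unramified.
Legendre symbol by Euler's criterion: (-323/179) ≡ (-323)^89 ≡ 178 (mod 179), i.e. (-323/179) = -1.
(-323/179) = -1, so 179 is inert.

179 remains inert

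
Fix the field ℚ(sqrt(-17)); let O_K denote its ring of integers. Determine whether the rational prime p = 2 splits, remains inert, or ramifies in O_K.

2 is ramified

Since -17 ≢ 1 mod 4, the ring of integers is ℤ[√-17] with discriminant 4·(-17) = -68.
Ramification test: 2 | -68. The prime 2 ramifies in K.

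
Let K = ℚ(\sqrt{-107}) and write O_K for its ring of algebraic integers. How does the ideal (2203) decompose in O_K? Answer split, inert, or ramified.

remains prime (inert)

-107 mod 4 = 1, hence disc K = -107 and O_K = ℤ[(1+√-107)/2].
disc(K) = -107 is not divisible by 2203; 2203 is unramified.
Euler's criterion: (-107)^1101 mod 2203 = 2202. Thus (-107|2203) = -1.
Legendre symbol -1 ⇒ 2203 is inert.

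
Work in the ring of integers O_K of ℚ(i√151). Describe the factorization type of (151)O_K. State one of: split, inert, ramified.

Since -151 ≡ 1 mod 4, the ring of integers is ℤ[(1+√-151)/2] with discriminant -151.
151 divides disc(K) = -151, so 151 ramifies.

ramified — (151) = 𝔭²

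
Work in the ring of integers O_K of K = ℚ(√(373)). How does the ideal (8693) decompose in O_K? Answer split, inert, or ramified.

split

Since 373 ≡ 1 mod 4, the ring of integers is ℤ[(1+√373)/2] with discriminant 373.
disc(K) = 373 is not divisible by 8693; 8693 is unramified.
(373/8693) = 373^4346 mod 8693 = 1, giving Legendre symbol 1.
Legendre symbol 1 ⇒ 8693 is split.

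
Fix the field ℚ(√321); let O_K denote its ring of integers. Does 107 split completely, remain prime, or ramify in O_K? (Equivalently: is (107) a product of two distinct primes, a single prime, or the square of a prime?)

107 is ramified

Since 321 ≡ 1 mod 4, the ring of integers is ℤ[(1+√321)/2] with discriminant 321.
disc(K) = 321 = 107·3, so p = 107 is ramified.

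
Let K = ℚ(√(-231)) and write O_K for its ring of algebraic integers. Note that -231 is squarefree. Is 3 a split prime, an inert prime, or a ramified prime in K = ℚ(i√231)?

Since -231 ≡ 1 mod 4, the ring of integers is ℤ[(1+√-231)/2] with discriminant -231.
disc(K) = -231 = 3·(-77), so p = 3 is ramified.

ramified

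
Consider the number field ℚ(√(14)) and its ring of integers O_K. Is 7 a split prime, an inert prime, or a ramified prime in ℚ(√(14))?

7 is ramified

14 mod 4 = 2, hence disc K = 4·14 = 56 and O_K = ℤ[√14].
Ramification test: 7 | 56. The prime 7 ramifies in K.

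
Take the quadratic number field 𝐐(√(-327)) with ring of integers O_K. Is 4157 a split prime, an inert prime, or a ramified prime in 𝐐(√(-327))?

d = -327 ≡ 1 (mod 4), so O_K = ℤ[(1+√-327)/2] and disc(K) = d = -327.
4157 ∤ -327, so 4157 is unramified.
Euler's criterion: (-327)^2078 mod 4157 = 4156. Thus (-327|4157) = -1.
d is a non-residue mod p, hence 4157 remains inert in O_K.

4157 remains inert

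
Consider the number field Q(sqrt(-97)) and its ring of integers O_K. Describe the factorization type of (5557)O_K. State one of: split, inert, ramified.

inert — (5557) stays prime in O_K

-97 mod 4 = 3, hence disc K = 4·(-97) = -388 and O_K = ℤ[√-97].
disc(K) = -388 is not divisible by 5557; 5557 is unramified.
(-97/5557) = 5460^2778 mod 5557 = 5556, giving Legendre symbol -1.
d is a non-residue mod p, hence 5557 remains inert in O_K.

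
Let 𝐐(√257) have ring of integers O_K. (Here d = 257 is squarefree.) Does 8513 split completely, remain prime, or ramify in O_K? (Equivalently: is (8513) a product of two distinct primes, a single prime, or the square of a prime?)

split

Since 257 ≡ 1 mod 4, the ring of integers is ℤ[(1+√257)/2] with discriminant 257.
disc(K) = 257 is not divisible by 8513; 8513 is unramified.
Compute (257/8513) via Euler: 257^((8513-1)/2) mod 8513 = 1, so (257/8513) = 1.
d is a quadratic residue mod p, hence 8513 splits in O_K.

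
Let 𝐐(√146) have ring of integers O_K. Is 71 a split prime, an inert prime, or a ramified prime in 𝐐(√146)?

split — (71) = 𝔭₁𝔭₂ with 𝔭₁ ≠ 𝔭₂

d = 146 ≡ 2 (mod 4), so O_K = ℤ[√146] and disc(K) = 4d = 584.
71 ∤ 584, so 71 is unramified.
(146/71) = 4^35 mod 71 = 1, giving Legendre symbol 1.
(146/71) = 1, so 71 splits.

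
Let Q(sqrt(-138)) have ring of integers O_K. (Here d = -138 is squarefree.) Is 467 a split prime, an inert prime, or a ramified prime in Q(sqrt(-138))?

split — (467) = 𝔭₁𝔭₂ with 𝔭₁ ≠ 𝔭₂

Since -138 ≢ 1 mod 4, the ring of integers is ℤ[√-138] with discriminant 4·(-138) = -552.
Since gcd(467, -552) = 1 the prime 467 does not ramify.
(-138/467) = 329^233 mod 467 = 1, giving Legendre symbol 1.
Legendre symbol 1 ⇒ 467 is split.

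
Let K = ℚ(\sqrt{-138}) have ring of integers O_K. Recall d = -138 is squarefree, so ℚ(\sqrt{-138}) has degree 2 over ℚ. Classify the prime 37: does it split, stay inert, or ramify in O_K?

splits completely

-138 mod 4 = 2, hence disc K = 4·(-138) = -552 and O_K = ℤ[√-138].
disc(K) = -552 is not divisible by 37; 37 is unramified.
Legendre symbol by Euler's criterion: (-138/37) ≡ (-138)^18 ≡ 1 (mod 37), i.e. (-138/37) = 1.
d is a quadratic residue mod p, hence 37 splits in O_K.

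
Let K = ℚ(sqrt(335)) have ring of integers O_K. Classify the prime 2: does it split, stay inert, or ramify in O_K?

p ramifies

335 mod 4 = 3, hence disc K = 4·335 = 1340 and O_K = ℤ[√335].
Ramification test: 2 | 1340. The prime 2 ramifies in K.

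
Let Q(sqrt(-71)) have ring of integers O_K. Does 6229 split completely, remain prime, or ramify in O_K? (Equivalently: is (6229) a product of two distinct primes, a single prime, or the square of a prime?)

-71 mod 4 = 1, hence disc K = -71 and O_K = ℤ[(1+√-71)/2].
6229 ∤ -71, so 6229 is unramified.
Compute (-71/6229) via Euler: 6158^((6229-1)/2) mod 6229 = 6228, so (-71/6229) = -1.
Legendre symbol -1 ⇒ 6229 is inert.

6229 remains inert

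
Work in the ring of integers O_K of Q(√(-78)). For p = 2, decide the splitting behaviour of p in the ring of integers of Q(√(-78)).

p ramifies

-78 mod 4 = 2, hence disc K = 4·(-78) = -312 and O_K = ℤ[√-78].
2 divides disc(K) = -312, so 2 ramifies.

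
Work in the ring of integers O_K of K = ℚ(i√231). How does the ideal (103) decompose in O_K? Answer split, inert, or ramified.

inert

d = -231 ≡ 1 (mod 4), so O_K = ℤ[(1+√-231)/2] and disc(K) = d = -231.
103 ∤ -231, so 103 is unramified.
Legendre symbol by Euler's criterion: (-231/103) ≡ (-231)^51 ≡ 102 (mod 103), i.e. (-231/103) = -1.
(-231/103) = -1, so 103 is inert.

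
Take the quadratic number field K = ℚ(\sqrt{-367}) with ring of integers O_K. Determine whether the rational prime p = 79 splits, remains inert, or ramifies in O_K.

p is inert

d = -367 ≡ 1 (mod 4), so O_K = ℤ[(1+√-367)/2] and disc(K) = d = -367.
disc(K) = -367 is not divisible by 79; 79 is unramified.
(-367/79) = 28^39 mod 79 = 78, giving Legendre symbol -1.
Legendre symbol -1 ⇒ 79 is inert.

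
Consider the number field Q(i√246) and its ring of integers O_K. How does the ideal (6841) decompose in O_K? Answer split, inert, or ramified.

d = -246 ≡ 2 (mod 4), so O_K = ℤ[√-246] and disc(K) = 4d = -984.
6841 ∤ -984, so 6841 is unramified.
(-246/6841) = 6595^3420 mod 6841 = 6840, giving Legendre symbol -1.
Legendre symbol -1 ⇒ 6841 is inert.

remains prime (inert)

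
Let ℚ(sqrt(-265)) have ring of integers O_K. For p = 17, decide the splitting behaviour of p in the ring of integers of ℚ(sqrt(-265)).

d = -265 ≡ 3 (mod 4), so O_K = ℤ[√-265] and disc(K) = 4d = -1060.
17 ∤ -1060, so 17 is unramified.
(-265/17) = 7^8 mod 17 = 16, giving Legendre symbol -1.
d is a non-residue mod p, hence 17 remains inert in O_K.

17 remains inert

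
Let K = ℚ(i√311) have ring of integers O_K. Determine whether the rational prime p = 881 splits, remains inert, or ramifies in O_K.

d = -311 ≡ 1 (mod 4), so O_K = ℤ[(1+√-311)/2] and disc(K) = d = -311.
Since gcd(881, -311) = 1 the prime 881 does not ramify.
Legendre symbol by Euler's criterion: (-311/881) ≡ (-311)^440 ≡ 880 (mod 881), i.e. (-311/881) = -1.
Legendre symbol -1 ⇒ 881 is inert.

p is inert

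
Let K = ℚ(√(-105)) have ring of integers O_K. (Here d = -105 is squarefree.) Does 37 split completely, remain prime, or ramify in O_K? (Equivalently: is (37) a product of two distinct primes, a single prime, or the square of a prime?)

p is inert

d = -105 ≡ 3 (mod 4), so O_K = ℤ[√-105] and disc(K) = 4d = -420.
disc(K) = -420 is not divisible by 37; 37 is unramified.
Compute (-105/37) via Euler: 6^((37-1)/2) mod 37 = 36, so (-105/37) = -1.
(-105/37) = -1, so 37 is inert.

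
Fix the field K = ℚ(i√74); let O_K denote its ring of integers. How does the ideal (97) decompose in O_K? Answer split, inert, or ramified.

inert

d = -74 ≡ 2 (mod 4), so O_K = ℤ[√-74] and disc(K) = 4d = -296.
disc(K) = -296 is not divisible by 97; 97 is unramified.
Compute (-74/97) via Euler: 23^((97-1)/2) mod 97 = 96, so (-74/97) = -1.
(-74/97) = -1, so 97 is inert.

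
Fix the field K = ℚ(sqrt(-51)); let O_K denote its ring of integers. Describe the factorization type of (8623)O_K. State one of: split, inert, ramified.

d = -51 ≡ 1 (mod 4), so O_K = ℤ[(1+√-51)/2] and disc(K) = d = -51.
disc(K) = -51 is not divisible by 8623; 8623 is unramified.
Compute (-51/8623) via Euler: 8572^((8623-1)/2) mod 8623 = 1, so (-51/8623) = 1.
d is a quadratic residue mod p, hence 8623 splits in O_K.

split — (8623) = 𝔭₁𝔭₂ with 𝔭₁ ≠ 𝔭₂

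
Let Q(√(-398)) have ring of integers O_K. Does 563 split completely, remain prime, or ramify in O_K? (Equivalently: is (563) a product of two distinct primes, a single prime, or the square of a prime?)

563 remains inert

d = -398 ≡ 2 (mod 4), so O_K = ℤ[√-398] and disc(K) = 4d = -1592.
Since gcd(563, -1592) = 1 the prime 563 does not ramify.
Euler's criterion: (-398)^281 mod 563 = 562. Thus (-398|563) = -1.
Legendre symbol -1 ⇒ 563 is inert.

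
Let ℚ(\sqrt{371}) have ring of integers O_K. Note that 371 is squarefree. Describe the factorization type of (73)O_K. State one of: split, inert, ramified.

Since 371 ≢ 1 mod 4, the ring of integers is ℤ[√371] with discriminant 4·371 = 1484.
73 ∤ 1484, so 73 is unramified.
Euler's criterion: 371^36 mod 73 = 1. Thus (371|73) = 1.
Legendre symbol 1 ⇒ 73 is split.

split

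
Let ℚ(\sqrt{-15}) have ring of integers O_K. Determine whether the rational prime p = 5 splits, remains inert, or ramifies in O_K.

d = -15 ≡ 1 (mod 4), so O_K = ℤ[(1+√-15)/2] and disc(K) = d = -15.
disc(K) = -15 = 5·(-3), so p = 5 is ramified.

ramified — (5) = 𝔭²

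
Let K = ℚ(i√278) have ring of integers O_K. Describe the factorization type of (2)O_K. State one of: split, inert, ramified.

-278 mod 4 = 2, hence disc K = 4·(-278) = -1112 and O_K = ℤ[√-278].
Ramification test: 2 | -1112. The prime 2 ramifies in K.

ramifies in O_K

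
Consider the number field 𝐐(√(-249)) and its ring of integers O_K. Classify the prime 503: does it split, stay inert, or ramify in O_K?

-249 mod 4 = 3, hence disc K = 4·(-249) = -996 and O_K = ℤ[√-249].
disc(K) = -996 is not divisible by 503; 503 is unramified.
Legendre symbol by Euler's criterion: (-249/503) ≡ (-249)^251 ≡ 502 (mod 503), i.e. (-249/503) = -1.
d is a non-residue mod p, hence 503 remains inert in O_K.

remains prime (inert)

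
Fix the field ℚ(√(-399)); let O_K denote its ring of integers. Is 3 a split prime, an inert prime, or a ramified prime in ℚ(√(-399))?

d = -399 ≡ 1 (mod 4), so O_K = ℤ[(1+√-399)/2] and disc(K) = d = -399.
3 divides disc(K) = -399, so 3 ramifies.

ramifies in O_K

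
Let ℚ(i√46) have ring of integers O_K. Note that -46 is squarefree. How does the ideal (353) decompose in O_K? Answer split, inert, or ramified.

353 splits in O_K

Since -46 ≢ 1 mod 4, the ring of integers is ℤ[√-46] with discriminant 4·(-46) = -184.
disc(K) = -184 is not divisible by 353; 353 is unramified.
Euler's criterion: (-46)^176 mod 353 = 1. Thus (-46|353) = 1.
Legendre symbol 1 ⇒ 353 is split.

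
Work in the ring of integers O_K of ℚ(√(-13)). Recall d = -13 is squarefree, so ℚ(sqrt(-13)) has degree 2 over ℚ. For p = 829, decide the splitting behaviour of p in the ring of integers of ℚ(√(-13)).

-13 mod 4 = 3, hence disc K = 4·(-13) = -52 and O_K = ℤ[√-13].
disc(K) = -52 is not divisible by 829; 829 is unramified.
Legendre symbol by Euler's criterion: (-13/829) ≡ (-13)^414 ≡ 1 (mod 829), i.e. (-13/829) = 1.
(-13/829) = 1, so 829 splits.

split — (829) = 𝔭₁𝔭₂ with 𝔭₁ ≠ 𝔭₂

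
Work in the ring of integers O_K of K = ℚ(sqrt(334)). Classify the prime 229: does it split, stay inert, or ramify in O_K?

d = 334 ≡ 2 (mod 4), so O_K = ℤ[√334] and disc(K) = 4d = 1336.
Since gcd(229, 1336) = 1 the prime 229 does not ramify.
Legendre symbol by Euler's criterion: (334/229) ≡ 334^114 ≡ 228 (mod 229), i.e. (334/229) = -1.
d is a non-residue mod p, hence 229 remains inert in O_K.

p is inert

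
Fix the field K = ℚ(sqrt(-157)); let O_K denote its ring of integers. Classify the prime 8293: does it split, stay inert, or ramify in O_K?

remains prime (inert)

-157 mod 4 = 3, hence disc K = 4·(-157) = -628 and O_K = ℤ[√-157].
Since gcd(8293, -628) = 1 the prime 8293 does not ramify.
Euler's criterion: (-157)^4146 mod 8293 = 8292. Thus (-157|8293) = -1.
(-157/8293) = -1, so 8293 is inert.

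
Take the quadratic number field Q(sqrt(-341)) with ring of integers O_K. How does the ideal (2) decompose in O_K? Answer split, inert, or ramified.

d = -341 ≡ 3 (mod 4), so O_K = ℤ[√-341] and disc(K) = 4d = -1364.
disc(K) = -1364 = 2·(-682), so p = 2 is ramified.

p ramifies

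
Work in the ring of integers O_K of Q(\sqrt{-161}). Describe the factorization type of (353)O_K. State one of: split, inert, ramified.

-161 mod 4 = 3, hence disc K = 4·(-161) = -644 and O_K = ℤ[√-161].
353 ∤ -644, so 353 is unramified.
Legendre symbol by Euler's criterion: (-161/353) ≡ (-161)^176 ≡ 352 (mod 353), i.e. (-161/353) = -1.
d is a non-residue mod p, hence 353 remains inert in O_K.

inert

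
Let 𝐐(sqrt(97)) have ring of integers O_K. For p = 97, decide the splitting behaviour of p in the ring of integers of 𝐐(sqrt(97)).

ramifies in O_K

d = 97 ≡ 1 (mod 4), so O_K = ℤ[(1+√97)/2] and disc(K) = d = 97.
Ramification test: 97 | 97. The prime 97 ramifies in K.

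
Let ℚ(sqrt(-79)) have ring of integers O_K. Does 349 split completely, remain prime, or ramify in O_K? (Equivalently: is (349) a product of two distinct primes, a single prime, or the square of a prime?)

inert

Since -79 ≡ 1 mod 4, the ring of integers is ℤ[(1+√-79)/2] with discriminant -79.
349 ∤ -79, so 349 is unramified.
Compute (-79/349) via Euler: 270^((349-1)/2) mod 349 = 348, so (-79/349) = -1.
d is a non-residue mod p, hence 349 remains inert in O_K.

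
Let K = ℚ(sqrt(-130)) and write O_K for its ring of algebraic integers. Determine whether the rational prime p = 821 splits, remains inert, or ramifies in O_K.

821 splits in O_K

-130 mod 4 = 2, hence disc K = 4·(-130) = -520 and O_K = ℤ[√-130].
disc(K) = -520 is not divisible by 821; 821 is unramified.
Euler's criterion: (-130)^410 mod 821 = 1. Thus (-130|821) = 1.
Legendre symbol 1 ⇒ 821 is split.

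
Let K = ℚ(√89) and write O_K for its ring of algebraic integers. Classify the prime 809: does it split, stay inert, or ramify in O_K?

d = 89 ≡ 1 (mod 4), so O_K = ℤ[(1+√89)/2] and disc(K) = d = 89.
Since gcd(809, 89) = 1 the prime 809 does not ramify.
Compute (89/809) via Euler: 89^((809-1)/2) mod 809 = 1, so (89/809) = 1.
Legendre symbol 1 ⇒ 809 is split.

split — (809) = 𝔭₁𝔭₂ with 𝔭₁ ≠ 𝔭₂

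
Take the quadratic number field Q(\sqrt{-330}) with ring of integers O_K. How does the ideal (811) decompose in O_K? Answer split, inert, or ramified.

d = -330 ≡ 2 (mod 4), so O_K = ℤ[√-330] and disc(K) = 4d = -1320.
disc(K) = -1320 is not divisible by 811; 811 is unramified.
(-330/811) = 481^405 mod 811 = 810, giving Legendre symbol -1.
(-330/811) = -1, so 811 is inert.

inert — (811) stays prime in O_K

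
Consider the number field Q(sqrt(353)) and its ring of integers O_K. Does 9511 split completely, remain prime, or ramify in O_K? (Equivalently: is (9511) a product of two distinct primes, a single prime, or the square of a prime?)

inert

Since 353 ≡ 1 mod 4, the ring of integers is ℤ[(1+√353)/2] with discriminant 353.
disc(K) = 353 is not divisible by 9511; 9511 is unramified.
Compute (353/9511) via Euler: 353^((9511-1)/2) mod 9511 = 9510, so (353/9511) = -1.
Legendre symbol -1 ⇒ 9511 is inert.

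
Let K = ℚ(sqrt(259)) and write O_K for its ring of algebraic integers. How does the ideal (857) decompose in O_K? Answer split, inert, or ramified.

split — (857) = 𝔭₁𝔭₂ with 𝔭₁ ≠ 𝔭₂

259 mod 4 = 3, hence disc K = 4·259 = 1036 and O_K = ℤ[√259].
disc(K) = 1036 is not divisible by 857; 857 is unramified.
Euler's criterion: 259^428 mod 857 = 1. Thus (259|857) = 1.
d is a quadratic residue mod p, hence 857 splits in O_K.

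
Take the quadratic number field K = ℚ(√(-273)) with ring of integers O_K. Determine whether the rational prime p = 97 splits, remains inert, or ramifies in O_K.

splits completely

-273 mod 4 = 3, hence disc K = 4·(-273) = -1092 and O_K = ℤ[√-273].
disc(K) = -1092 is not divisible by 97; 97 is unramified.
Legendre symbol by Euler's criterion: (-273/97) ≡ (-273)^48 ≡ 1 (mod 97), i.e. (-273/97) = 1.
(-273/97) = 1, so 97 splits.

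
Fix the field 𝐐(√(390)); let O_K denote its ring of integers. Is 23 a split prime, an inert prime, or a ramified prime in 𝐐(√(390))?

inert

390 mod 4 = 2, hence disc K = 4·390 = 1560 and O_K = ℤ[√390].
disc(K) = 1560 is not divisible by 23; 23 is unramified.
(390/23) = 22^11 mod 23 = 22, giving Legendre symbol -1.
(390/23) = -1, so 23 is inert.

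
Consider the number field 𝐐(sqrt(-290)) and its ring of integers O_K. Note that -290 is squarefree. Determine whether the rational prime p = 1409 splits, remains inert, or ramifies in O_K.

Since -290 ≢ 1 mod 4, the ring of integers is ℤ[√-290] with discriminant 4·(-290) = -1160.
Since gcd(1409, -1160) = 1 the prime 1409 does not ramify.
Legendre symbol by Euler's criterion: (-290/1409) ≡ (-290)^704 ≡ 1408 (mod 1409), i.e. (-290/1409) = -1.
Legendre symbol -1 ⇒ 1409 is inert.

inert — (1409) stays prime in O_K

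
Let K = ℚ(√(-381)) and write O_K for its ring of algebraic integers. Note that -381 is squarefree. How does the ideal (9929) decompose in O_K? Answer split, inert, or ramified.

d = -381 ≡ 3 (mod 4), so O_K = ℤ[√-381] and disc(K) = 4d = -1524.
9929 ∤ -1524, so 9929 is unramified.
Compute (-381/9929) via Euler: 9548^((9929-1)/2) mod 9929 = 1, so (-381/9929) = 1.
Legendre symbol 1 ⇒ 9929 is split.

splits completely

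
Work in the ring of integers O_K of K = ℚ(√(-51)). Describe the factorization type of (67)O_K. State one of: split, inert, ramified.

p splits

-51 mod 4 = 1, hence disc K = -51 and O_K = ℤ[(1+√-51)/2].
disc(K) = -51 is not divisible by 67; 67 is unramified.
Legendre symbol by Euler's criterion: (-51/67) ≡ (-51)^33 ≡ 1 (mod 67), i.e. (-51/67) = 1.
Legendre symbol 1 ⇒ 67 is split.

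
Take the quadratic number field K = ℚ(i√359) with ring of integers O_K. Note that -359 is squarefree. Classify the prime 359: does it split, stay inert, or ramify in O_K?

p ramifies

-359 mod 4 = 1, hence disc K = -359 and O_K = ℤ[(1+√-359)/2].
disc(K) = -359 = 359·(-1), so p = 359 is ramified.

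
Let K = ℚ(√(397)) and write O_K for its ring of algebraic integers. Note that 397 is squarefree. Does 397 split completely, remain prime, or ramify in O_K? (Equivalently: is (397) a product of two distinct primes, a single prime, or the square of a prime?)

ramified — (397) = 𝔭²

397 mod 4 = 1, hence disc K = 397 and O_K = ℤ[(1+√397)/2].
disc(K) = 397 = 397·1, so p = 397 is ramified.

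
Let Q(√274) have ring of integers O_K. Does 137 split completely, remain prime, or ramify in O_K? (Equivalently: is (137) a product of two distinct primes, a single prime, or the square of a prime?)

ramified

d = 274 ≡ 2 (mod 4), so O_K = ℤ[√274] and disc(K) = 4d = 1096.
disc(K) = 1096 = 137·8, so p = 137 is ramified.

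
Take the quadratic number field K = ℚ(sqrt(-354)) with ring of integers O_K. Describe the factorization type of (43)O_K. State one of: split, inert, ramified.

inert — (43) stays prime in O_K

-354 mod 4 = 2, hence disc K = 4·(-354) = -1416 and O_K = ℤ[√-354].
Since gcd(43, -1416) = 1 the prime 43 does not ramify.
Compute (-354/43) via Euler: 33^((43-1)/2) mod 43 = 42, so (-354/43) = -1.
d is a non-residue mod p, hence 43 remains inert in O_K.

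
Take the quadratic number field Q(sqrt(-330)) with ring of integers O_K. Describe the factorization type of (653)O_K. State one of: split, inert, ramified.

653 remains inert

d = -330 ≡ 2 (mod 4), so O_K = ℤ[√-330] and disc(K) = 4d = -1320.
653 ∤ -1320, so 653 is unramified.
Compute (-330/653) via Euler: 323^((653-1)/2) mod 653 = 652, so (-330/653) = -1.
(-330/653) = -1, so 653 is inert.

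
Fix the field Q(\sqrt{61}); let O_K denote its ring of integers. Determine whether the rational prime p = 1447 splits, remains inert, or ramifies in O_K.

Since 61 ≡ 1 mod 4, the ring of integers is ℤ[(1+√61)/2] with discriminant 61.
Since gcd(1447, 61) = 1 the prime 1447 does not ramify.
Legendre symbol by Euler's criterion: (61/1447) ≡ 61^723 ≡ 1446 (mod 1447), i.e. (61/1447) = -1.
d is a non-residue mod p, hence 1447 remains inert in O_K.

inert — (1447) stays prime in O_K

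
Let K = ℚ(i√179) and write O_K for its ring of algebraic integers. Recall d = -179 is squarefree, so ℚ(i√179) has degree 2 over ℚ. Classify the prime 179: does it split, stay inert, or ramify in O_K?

Since -179 ≡ 1 mod 4, the ring of integers is ℤ[(1+√-179)/2] with discriminant -179.
179 divides disc(K) = -179, so 179 ramifies.

ramified — (179) = 𝔭²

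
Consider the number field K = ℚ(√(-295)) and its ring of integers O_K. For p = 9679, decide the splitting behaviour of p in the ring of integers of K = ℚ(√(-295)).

9679 splits in O_K

d = -295 ≡ 1 (mod 4), so O_K = ℤ[(1+√-295)/2] and disc(K) = d = -295.
disc(K) = -295 is not divisible by 9679; 9679 is unramified.
Compute (-295/9679) via Euler: 9384^((9679-1)/2) mod 9679 = 1, so (-295/9679) = 1.
Legendre symbol 1 ⇒ 9679 is split.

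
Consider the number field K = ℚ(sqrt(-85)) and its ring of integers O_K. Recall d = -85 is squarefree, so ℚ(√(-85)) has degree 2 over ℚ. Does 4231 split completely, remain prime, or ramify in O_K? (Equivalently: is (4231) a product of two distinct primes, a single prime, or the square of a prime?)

remains prime (inert)

Since -85 ≢ 1 mod 4, the ring of integers is ℤ[√-85] with discriminant 4·(-85) = -340.
disc(K) = -340 is not divisible by 4231; 4231 is unramified.
Compute (-85/4231) via Euler: 4146^((4231-1)/2) mod 4231 = 4230, so (-85/4231) = -1.
d is a non-residue mod p, hence 4231 remains inert in O_K.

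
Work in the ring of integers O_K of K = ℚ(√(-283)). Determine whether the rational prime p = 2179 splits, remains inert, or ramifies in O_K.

p is inert

d = -283 ≡ 1 (mod 4), so O_K = ℤ[(1+√-283)/2] and disc(K) = d = -283.
2179 ∤ -283, so 2179 is unramified.
Legendre symbol by Euler's criterion: (-283/2179) ≡ (-283)^1089 ≡ 2178 (mod 2179), i.e. (-283/2179) = -1.
Legendre symbol -1 ⇒ 2179 is inert.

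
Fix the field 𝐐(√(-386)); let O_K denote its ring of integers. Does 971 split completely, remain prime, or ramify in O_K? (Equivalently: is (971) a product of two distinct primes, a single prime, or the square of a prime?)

p splits

d = -386 ≡ 2 (mod 4), so O_K = ℤ[√-386] and disc(K) = 4d = -1544.
disc(K) = -1544 is not divisible by 971; 971 is unramified.
Legendre symbol by Euler's criterion: (-386/971) ≡ (-386)^485 ≡ 1 (mod 971), i.e. (-386/971) = 1.
(-386/971) = 1, so 971 splits.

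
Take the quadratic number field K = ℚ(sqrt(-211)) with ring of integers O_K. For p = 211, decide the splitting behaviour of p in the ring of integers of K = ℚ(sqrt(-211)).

p ramifies

-211 mod 4 = 1, hence disc K = -211 and O_K = ℤ[(1+√-211)/2].
disc(K) = -211 = 211·(-1), so p = 211 is ramified.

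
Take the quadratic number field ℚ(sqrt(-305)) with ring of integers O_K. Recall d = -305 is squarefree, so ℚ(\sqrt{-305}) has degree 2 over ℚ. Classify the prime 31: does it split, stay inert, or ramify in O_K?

-305 mod 4 = 3, hence disc K = 4·(-305) = -1220 and O_K = ℤ[√-305].
31 ∤ -1220, so 31 is unramified.
Euler's criterion: (-305)^15 mod 31 = 1. Thus (-305|31) = 1.
(-305/31) = 1, so 31 splits.

p splits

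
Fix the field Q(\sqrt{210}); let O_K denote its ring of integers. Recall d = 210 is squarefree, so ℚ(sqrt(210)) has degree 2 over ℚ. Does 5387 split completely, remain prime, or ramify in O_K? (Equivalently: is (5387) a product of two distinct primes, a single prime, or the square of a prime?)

Since 210 ≢ 1 mod 4, the ring of integers is ℤ[√210] with discriminant 4·210 = 840.
Since gcd(5387, 840) = 1 the prime 5387 does not ramify.
(210/5387) = 210^2693 mod 5387 = 5386, giving Legendre symbol -1.
(210/5387) = -1, so 5387 is inert.

inert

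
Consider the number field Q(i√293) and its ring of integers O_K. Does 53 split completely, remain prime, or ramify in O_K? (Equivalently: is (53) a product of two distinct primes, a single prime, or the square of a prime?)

split — (53) = 𝔭₁𝔭₂ with 𝔭₁ ≠ 𝔭₂

Since -293 ≢ 1 mod 4, the ring of integers is ℤ[√-293] with discriminant 4·(-293) = -1172.
Since gcd(53, -1172) = 1 the prime 53 does not ramify.
Legendre symbol by Euler's criterion: (-293/53) ≡ (-293)^26 ≡ 1 (mod 53), i.e. (-293/53) = 1.
Legendre symbol 1 ⇒ 53 is split.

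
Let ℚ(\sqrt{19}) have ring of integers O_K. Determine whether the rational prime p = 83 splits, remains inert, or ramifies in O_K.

19 mod 4 = 3, hence disc K = 4·19 = 76 and O_K = ℤ[√19].
disc(K) = 76 is not divisible by 83; 83 is unramified.
Compute (19/83) via Euler: 19^((83-1)/2) mod 83 = 82, so (19/83) = -1.
(19/83) = -1, so 83 is inert.

83 remains inert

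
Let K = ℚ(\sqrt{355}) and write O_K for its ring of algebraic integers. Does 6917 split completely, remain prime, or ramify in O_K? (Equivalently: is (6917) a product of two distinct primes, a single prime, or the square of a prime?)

6917 remains inert

Since 355 ≢ 1 mod 4, the ring of integers is ℤ[√355] with discriminant 4·355 = 1420.
6917 ∤ 1420, so 6917 is unramified.
Euler's criterion: 355^3458 mod 6917 = 6916. Thus (355|6917) = -1.
Legendre symbol -1 ⇒ 6917 is inert.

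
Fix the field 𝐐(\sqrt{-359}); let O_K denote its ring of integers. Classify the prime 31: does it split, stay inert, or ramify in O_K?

remains prime (inert)

Since -359 ≡ 1 mod 4, the ring of integers is ℤ[(1+√-359)/2] with discriminant -359.
Since gcd(31, -359) = 1 the prime 31 does not ramify.
Euler's criterion: (-359)^15 mod 31 = 30. Thus (-359|31) = -1.
d is a non-residue mod p, hence 31 remains inert in O_K.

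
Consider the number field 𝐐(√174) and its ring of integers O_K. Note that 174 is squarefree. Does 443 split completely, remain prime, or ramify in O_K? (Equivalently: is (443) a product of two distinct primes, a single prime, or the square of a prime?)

d = 174 ≡ 2 (mod 4), so O_K = ℤ[√174] and disc(K) = 4d = 696.
Since gcd(443, 696) = 1 the prime 443 does not ramify.
Compute (174/443) via Euler: 174^((443-1)/2) mod 443 = 1, so (174/443) = 1.
Legendre symbol 1 ⇒ 443 is split.

splits completely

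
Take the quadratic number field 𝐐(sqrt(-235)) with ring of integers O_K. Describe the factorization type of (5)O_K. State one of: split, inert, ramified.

-235 mod 4 = 1, hence disc K = -235 and O_K = ℤ[(1+√-235)/2].
5 divides disc(K) = -235, so 5 ramifies.

ramified — (5) = 𝔭²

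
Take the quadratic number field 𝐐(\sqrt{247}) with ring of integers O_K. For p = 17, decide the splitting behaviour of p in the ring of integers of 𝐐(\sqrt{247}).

17 splits in O_K

Since 247 ≢ 1 mod 4, the ring of integers is ℤ[√247] with discriminant 4·247 = 988.
17 ∤ 988, so 17 is unramified.
(247/17) = 9^8 mod 17 = 1, giving Legendre symbol 1.
(247/17) = 1, so 17 splits.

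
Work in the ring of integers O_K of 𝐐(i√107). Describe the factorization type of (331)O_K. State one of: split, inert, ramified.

split

-107 mod 4 = 1, hence disc K = -107 and O_K = ℤ[(1+√-107)/2].
disc(K) = -107 is not divisible by 331; 331 is unramified.
Legendre symbol by Euler's criterion: (-107/331) ≡ (-107)^165 ≡ 1 (mod 331), i.e. (-107/331) = 1.
Legendre symbol 1 ⇒ 331 is split.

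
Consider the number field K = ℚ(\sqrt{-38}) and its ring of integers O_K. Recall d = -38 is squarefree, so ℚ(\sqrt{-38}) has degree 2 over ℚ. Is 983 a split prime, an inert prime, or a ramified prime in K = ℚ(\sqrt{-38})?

Since -38 ≢ 1 mod 4, the ring of integers is ℤ[√-38] with discriminant 4·(-38) = -152.
disc(K) = -152 is not divisible by 983; 983 is unramified.
Legendre symbol by Euler's criterion: (-38/983) ≡ (-38)^491 ≡ 982 (mod 983), i.e. (-38/983) = -1.
(-38/983) = -1, so 983 is inert.

inert — (983) stays prime in O_K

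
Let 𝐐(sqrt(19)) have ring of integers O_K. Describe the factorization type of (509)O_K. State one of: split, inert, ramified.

Since 19 ≢ 1 mod 4, the ring of integers is ℤ[√19] with discriminant 4·19 = 76.
disc(K) = 76 is not divisible by 509; 509 is unramified.
Compute (19/509) via Euler: 19^((509-1)/2) mod 509 = 508, so (19/509) = -1.
(19/509) = -1, so 509 is inert.

remains prime (inert)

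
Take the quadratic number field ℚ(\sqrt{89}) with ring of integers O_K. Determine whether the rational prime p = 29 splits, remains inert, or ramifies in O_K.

Since 89 ≡ 1 mod 4, the ring of integers is ℤ[(1+√89)/2] with discriminant 89.
Since gcd(29, 89) = 1 the prime 29 does not ramify.
(89/29) = 2^14 mod 29 = 28, giving Legendre symbol -1.
d is a non-residue mod p, hence 29 remains inert in O_K.

inert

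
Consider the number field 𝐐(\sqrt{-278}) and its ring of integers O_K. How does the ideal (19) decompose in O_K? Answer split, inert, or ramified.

d = -278 ≡ 2 (mod 4), so O_K = ℤ[√-278] and disc(K) = 4d = -1112.
disc(K) = -1112 is not divisible by 19; 19 is unramified.
Legendre symbol by Euler's criterion: (-278/19) ≡ (-278)^9 ≡ 1 (mod 19), i.e. (-278/19) = 1.
Legendre symbol 1 ⇒ 19 is split.

split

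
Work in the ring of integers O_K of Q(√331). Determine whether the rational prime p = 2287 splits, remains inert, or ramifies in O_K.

331 mod 4 = 3, hence disc K = 4·331 = 1324 and O_K = ℤ[√331].
2287 ∤ 1324, so 2287 is unramified.
(331/2287) = 331^1143 mod 2287 = 1, giving Legendre symbol 1.
(331/2287) = 1, so 2287 splits.

2287 splits in O_K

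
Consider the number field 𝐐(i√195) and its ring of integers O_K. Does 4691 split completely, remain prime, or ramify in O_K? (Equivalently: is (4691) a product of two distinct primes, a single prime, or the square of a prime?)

d = -195 ≡ 1 (mod 4), so O_K = ℤ[(1+√-195)/2] and disc(K) = d = -195.
disc(K) = -195 is not divisible by 4691; 4691 is unramified.
Euler's criterion: (-195)^2345 mod 4691 = 1. Thus (-195|4691) = 1.
d is a quadratic residue mod p, hence 4691 splits in O_K.

p splits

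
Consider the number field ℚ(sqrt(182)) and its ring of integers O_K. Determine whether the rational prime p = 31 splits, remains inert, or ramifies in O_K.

inert

d = 182 ≡ 2 (mod 4), so O_K = ℤ[√182] and disc(K) = 4d = 728.
31 ∤ 728, so 31 is unramified.
Euler's criterion: 182^15 mod 31 = 30. Thus (182|31) = -1.
d is a non-residue mod p, hence 31 remains inert in O_K.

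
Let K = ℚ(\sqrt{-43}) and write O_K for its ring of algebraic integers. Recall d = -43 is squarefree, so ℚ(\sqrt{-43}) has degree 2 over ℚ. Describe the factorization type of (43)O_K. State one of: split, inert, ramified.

d = -43 ≡ 1 (mod 4), so O_K = ℤ[(1+√-43)/2] and disc(K) = d = -43.
disc(K) = -43 = 43·(-1), so p = 43 is ramified.

ramifies in O_K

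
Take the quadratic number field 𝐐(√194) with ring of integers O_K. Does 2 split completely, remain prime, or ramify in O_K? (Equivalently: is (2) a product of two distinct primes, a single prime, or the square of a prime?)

194 mod 4 = 2, hence disc K = 4·194 = 776 and O_K = ℤ[√194].
2 divides disc(K) = 776, so 2 ramifies.

p ramifies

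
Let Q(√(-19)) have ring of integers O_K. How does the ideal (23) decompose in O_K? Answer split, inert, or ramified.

split

Since -19 ≡ 1 mod 4, the ring of integers is ℤ[(1+√-19)/2] with discriminant -19.
disc(K) = -19 is not divisible by 23; 23 is unramified.
Compute (-19/23) via Euler: 4^((23-1)/2) mod 23 = 1, so (-19/23) = 1.
Legendre symbol 1 ⇒ 23 is split.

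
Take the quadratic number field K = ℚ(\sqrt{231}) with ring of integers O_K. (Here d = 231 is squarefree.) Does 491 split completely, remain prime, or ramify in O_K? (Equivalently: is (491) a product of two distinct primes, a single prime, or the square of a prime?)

Since 231 ≢ 1 mod 4, the ring of integers is ℤ[√231] with discriminant 4·231 = 924.
disc(K) = 924 is not divisible by 491; 491 is unramified.
Euler's criterion: 231^245 mod 491 = 490. Thus (231|491) = -1.
(231/491) = -1, so 491 is inert.

inert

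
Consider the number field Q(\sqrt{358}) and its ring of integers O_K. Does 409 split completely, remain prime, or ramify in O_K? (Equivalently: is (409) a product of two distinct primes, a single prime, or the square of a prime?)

409 splits in O_K

d = 358 ≡ 2 (mod 4), so O_K = ℤ[√358] and disc(K) = 4d = 1432.
409 ∤ 1432, so 409 is unramified.
(358/409) = 358^204 mod 409 = 1, giving Legendre symbol 1.
d is a quadratic residue mod p, hence 409 splits in O_K.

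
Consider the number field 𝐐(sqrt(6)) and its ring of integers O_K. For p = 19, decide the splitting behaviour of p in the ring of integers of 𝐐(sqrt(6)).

Since 6 ≢ 1 mod 4, the ring of integers is ℤ[√6] with discriminant 4·6 = 24.
19 ∤ 24, so 19 is unramified.
Legendre symbol by Euler's criterion: (6/19) ≡ 6^9 ≡ 1 (mod 19), i.e. (6/19) = 1.
(6/19) = 1, so 19 splits.

19 splits in O_K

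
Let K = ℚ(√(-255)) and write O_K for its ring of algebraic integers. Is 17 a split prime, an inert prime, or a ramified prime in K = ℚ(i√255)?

ramified — (17) = 𝔭²

-255 mod 4 = 1, hence disc K = -255 and O_K = ℤ[(1+√-255)/2].
disc(K) = -255 = 17·(-15), so p = 17 is ramified.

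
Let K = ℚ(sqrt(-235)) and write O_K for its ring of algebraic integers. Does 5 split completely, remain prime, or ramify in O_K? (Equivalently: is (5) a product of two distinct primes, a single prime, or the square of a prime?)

-235 mod 4 = 1, hence disc K = -235 and O_K = ℤ[(1+√-235)/2].
disc(K) = -235 = 5·(-47), so p = 5 is ramified.

ramified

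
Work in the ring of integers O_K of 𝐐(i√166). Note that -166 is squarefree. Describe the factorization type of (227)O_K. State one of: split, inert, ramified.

227 remains inert

Since -166 ≢ 1 mod 4, the ring of integers is ℤ[√-166] with discriminant 4·(-166) = -664.
227 ∤ -664, so 227 is unramified.
(-166/227) = 61^113 mod 227 = 226, giving Legendre symbol -1.
(-166/227) = -1, so 227 is inert.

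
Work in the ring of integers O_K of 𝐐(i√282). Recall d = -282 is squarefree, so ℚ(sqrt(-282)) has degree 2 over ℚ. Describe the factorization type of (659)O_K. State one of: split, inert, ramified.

Since -282 ≢ 1 mod 4, the ring of integers is ℤ[√-282] with discriminant 4·(-282) = -1128.
Since gcd(659, -1128) = 1 the prime 659 does not ramify.
(-282/659) = 377^329 mod 659 = 658, giving Legendre symbol -1.
d is a non-residue mod p, hence 659 remains inert in O_K.

inert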